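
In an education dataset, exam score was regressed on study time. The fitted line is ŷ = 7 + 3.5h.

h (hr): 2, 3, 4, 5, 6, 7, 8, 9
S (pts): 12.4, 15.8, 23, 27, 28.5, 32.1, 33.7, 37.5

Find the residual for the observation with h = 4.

r = 2

ŷ = 7 + 3.5·4 = 21
r = 23 − 21 = 2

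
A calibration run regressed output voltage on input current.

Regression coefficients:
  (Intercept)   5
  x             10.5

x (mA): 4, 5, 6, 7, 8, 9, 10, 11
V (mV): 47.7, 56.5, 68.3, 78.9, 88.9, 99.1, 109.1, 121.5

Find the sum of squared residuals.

SSE = 3.72

x=4: ŷ = 5 + 10.5·4 = 47; e = 47.7 − 47 = 0.7
x=5: ŷ = 5 + 10.5·5 = 57.5; e = 56.5 − 57.5 = -1
x=6: ŷ = 5 + 10.5·6 = 68; e = 68.3 − 68 = 0.3
x=7: ŷ = 5 + 10.5·7 = 78.5; e = 78.9 − 78.5 = 0.4
x=8: ŷ = 5 + 10.5·8 = 89; e = 88.9 − 89 = -0.1
x=9: ŷ = 5 + 10.5·9 = 99.5; e = 99.1 − 99.5 = -0.4
x=10: ŷ = 5 + 10.5·10 = 110; e = 109.1 − 110 = -0.9
x=11: ŷ = 5 + 10.5·11 = 120.5; e = 121.5 − 120.5 = 1
SSE = 0.49 + 1 + 0.09 + 0.16 + 0.01 + 0.16 + 0.81 + 1 = 3.72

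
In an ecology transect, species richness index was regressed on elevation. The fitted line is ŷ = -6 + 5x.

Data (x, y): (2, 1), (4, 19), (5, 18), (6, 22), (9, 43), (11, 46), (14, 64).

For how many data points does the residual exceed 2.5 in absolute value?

x=2: ŷ = -6 + 5·2 = 4; r = 1 − 4 = -3
x=4: ŷ = -6 + 5·4 = 14; r = 19 − 14 = 5
x=5: ŷ = -6 + 5·5 = 19; r = 18 − 19 = -1
x=6: ŷ = -6 + 5·6 = 24; r = 22 − 24 = -2
x=9: ŷ = -6 + 5·9 = 39; r = 43 − 39 = 4
x=11: ŷ = -6 + 5·11 = 49; r = 46 − 49 = -3
x=14: ŷ = -6 + 5·14 = 64; r = 64 − 64 = 0
|r| > 2.5: x=2 (|r|=3), x=4 (|r|=5), x=9 (|r|=4), x=11 (|r|=3) → 4

4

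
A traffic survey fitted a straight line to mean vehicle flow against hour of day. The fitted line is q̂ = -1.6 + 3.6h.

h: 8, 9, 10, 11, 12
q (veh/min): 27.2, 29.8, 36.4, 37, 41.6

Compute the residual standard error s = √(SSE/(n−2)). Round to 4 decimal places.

h=8: q̂ = -1.6 + 3.6·8 = 27.2; e = 27.2 − 27.2 = 0
h=9: q̂ = -1.6 + 3.6·9 = 30.8; e = 29.8 − 30.8 = -1
h=10: q̂ = -1.6 + 3.6·10 = 34.4; e = 36.4 − 34.4 = 2
h=11: q̂ = -1.6 + 3.6·11 = 38; e = 37 − 38 = -1
h=12: q̂ = -1.6 + 3.6·12 = 41.6; e = 41.6 − 41.6 = 0
SSE = 0 + 1 + 4 + 1 + 0 = 6
s = √(6/3) = √2 ≈ 1.4142

s = 1.4142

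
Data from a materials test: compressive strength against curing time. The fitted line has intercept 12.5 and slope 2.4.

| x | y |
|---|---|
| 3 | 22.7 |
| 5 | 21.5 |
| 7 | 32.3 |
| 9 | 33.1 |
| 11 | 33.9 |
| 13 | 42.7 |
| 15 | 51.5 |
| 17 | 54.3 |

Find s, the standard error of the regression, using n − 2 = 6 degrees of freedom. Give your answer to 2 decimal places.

s = 3.27

x=3: ŷ = 12.5 + 2.4·3 = 19.7; e = 22.7 − 19.7 = 3
x=5: ŷ = 12.5 + 2.4·5 = 24.5; e = 21.5 − 24.5 = -3
x=7: ŷ = 12.5 + 2.4·7 = 29.3; e = 32.3 − 29.3 = 3
x=9: ŷ = 12.5 + 2.4·9 = 34.1; e = 33.1 − 34.1 = -1
x=11: ŷ = 12.5 + 2.4·11 = 38.9; e = 33.9 − 38.9 = -5
x=13: ŷ = 12.5 + 2.4·13 = 43.7; e = 42.7 − 43.7 = -1
x=15: ŷ = 12.5 + 2.4·15 = 48.5; e = 51.5 − 48.5 = 3
x=17: ŷ = 12.5 + 2.4·17 = 53.3; e = 54.3 − 53.3 = 1
SSE = 9 + 9 + 9 + 1 + 25 + 1 + 9 + 1 = 64
s = √(64/6) = √10.6667 ≈ 3.27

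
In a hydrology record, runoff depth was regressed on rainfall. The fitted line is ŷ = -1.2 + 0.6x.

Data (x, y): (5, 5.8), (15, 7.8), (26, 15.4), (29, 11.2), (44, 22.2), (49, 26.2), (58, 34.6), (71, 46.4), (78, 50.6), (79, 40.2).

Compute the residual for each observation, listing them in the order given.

x=5: ŷ = -1.2 + 0.6·5 = 1.8; r = 5.8 − 1.8 = 4
x=15: ŷ = -1.2 + 0.6·15 = 7.8; r = 7.8 − 7.8 = 0
x=26: ŷ = -1.2 + 0.6·26 = 14.4; r = 15.4 − 14.4 = 1
x=29: ŷ = -1.2 + 0.6·29 = 16.2; r = 11.2 − 16.2 = -5
x=44: ŷ = -1.2 + 0.6·44 = 25.2; r = 22.2 − 25.2 = -3
x=49: ŷ = -1.2 + 0.6·49 = 28.2; r = 26.2 − 28.2 = -2
x=58: ŷ = -1.2 + 0.6·58 = 33.6; r = 34.6 − 33.6 = 1
x=71: ŷ = -1.2 + 0.6·71 = 41.4; r = 46.4 − 41.4 = 5
x=78: ŷ = -1.2 + 0.6·78 = 45.6; r = 50.6 − 45.6 = 5
x=79: ŷ = -1.2 + 0.6·79 = 46.2; r = 40.2 − 46.2 = -6

4, 0, 1, -5, -3, -2, 1, 5, 5, -6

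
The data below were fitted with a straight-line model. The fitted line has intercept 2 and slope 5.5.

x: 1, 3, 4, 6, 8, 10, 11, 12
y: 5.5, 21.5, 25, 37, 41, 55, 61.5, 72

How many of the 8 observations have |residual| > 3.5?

x=1: ŷ = 2 + 5.5·1 = 7.5; e = 5.5 − 7.5 = -2
x=3: ŷ = 2 + 5.5·3 = 18.5; e = 21.5 − 18.5 = 3
x=4: ŷ = 2 + 5.5·4 = 24; e = 25 − 24 = 1
x=6: ŷ = 2 + 5.5·6 = 35; e = 37 − 35 = 2
x=8: ŷ = 2 + 5.5·8 = 46; e = 41 − 46 = -5
x=10: ŷ = 2 + 5.5·10 = 57; e = 55 − 57 = -2
x=11: ŷ = 2 + 5.5·11 = 62.5; e = 61.5 − 62.5 = -1
x=12: ŷ = 2 + 5.5·12 = 68; e = 72 − 68 = 4
|e| > 3.5: x=8 (|e|=5), x=12 (|e|=4) → 2

2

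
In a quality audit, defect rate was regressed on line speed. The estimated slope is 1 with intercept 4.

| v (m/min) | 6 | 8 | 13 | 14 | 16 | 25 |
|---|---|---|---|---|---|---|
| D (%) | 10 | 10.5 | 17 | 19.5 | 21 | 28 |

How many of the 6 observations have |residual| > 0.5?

4

v=6: ŷ = 4 + 6 = 10; e = 10 − 10 = 0
v=8: ŷ = 4 + 8 = 12; e = 10.5 − 12 = -1.5
v=13: ŷ = 4 + 13 = 17; e = 17 − 17 = 0
v=14: ŷ = 4 + 14 = 18; e = 19.5 − 18 = 1.5
v=16: ŷ = 4 + 16 = 20; e = 21 − 20 = 1
v=25: ŷ = 4 + 25 = 29; e = 28 − 29 = -1
|e| > 0.5: v=8 (|e|=1.5), v=14 (|e|=1.5), v=16 (|e|=1), v=25 (|e|=1) → 4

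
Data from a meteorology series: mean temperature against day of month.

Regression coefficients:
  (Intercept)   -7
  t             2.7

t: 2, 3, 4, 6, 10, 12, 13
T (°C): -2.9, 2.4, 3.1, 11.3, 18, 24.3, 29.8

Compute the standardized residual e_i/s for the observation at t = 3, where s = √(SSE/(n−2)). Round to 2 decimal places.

t=2: T̂ = -7 + 2.7·2 = -1.6; e = -2.9 − (-1.6) = -1.3
t=3: T̂ = -7 + 2.7·3 = 1.1; e = 2.4 − 1.1 = 1.3
t=4: T̂ = -7 + 2.7·4 = 3.8; e = 3.1 − 3.8 = -0.7
t=6: T̂ = -7 + 2.7·6 = 9.2; e = 11.3 − 9.2 = 2.1
t=10: T̂ = -7 + 2.7·10 = 20; e = 18 − 20 = -2
t=12: T̂ = -7 + 2.7·12 = 25.4; e = 24.3 − 25.4 = -1.1
t=13: T̂ = -7 + 2.7·13 = 28.1; e = 29.8 − 28.1 = 1.7
SSE = 1.69 + 1.69 + 0.49 + 4.41 + 4 + 1.21 + 2.89 = 16.38
s = √(16.38/5) = 1.80997
e/s = 1.3 / 1.80997 = 0.72

0.72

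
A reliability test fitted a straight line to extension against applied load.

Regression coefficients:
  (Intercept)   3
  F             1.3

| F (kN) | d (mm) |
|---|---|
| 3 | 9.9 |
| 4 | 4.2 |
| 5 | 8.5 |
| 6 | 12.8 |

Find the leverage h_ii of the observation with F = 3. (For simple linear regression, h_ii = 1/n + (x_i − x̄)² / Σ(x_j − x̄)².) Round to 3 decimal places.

h = 0.700

F̄ = (3 + 4 + 5 + 6)/4 = 4.5
Σ(F − F̄)² = 2.25 + 0.25 + 0.25 + 2.25 = 5
h = 1/4 + (-1.5)²/5 = 0.25 + 0.45 = 0.700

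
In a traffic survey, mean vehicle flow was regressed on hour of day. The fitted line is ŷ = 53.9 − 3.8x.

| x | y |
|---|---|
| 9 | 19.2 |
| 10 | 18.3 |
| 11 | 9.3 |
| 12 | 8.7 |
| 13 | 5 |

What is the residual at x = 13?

e = 0.5

ŷ = 53.9 − 3.8·13 = 4.5
e = 5 − 4.5 = 0.5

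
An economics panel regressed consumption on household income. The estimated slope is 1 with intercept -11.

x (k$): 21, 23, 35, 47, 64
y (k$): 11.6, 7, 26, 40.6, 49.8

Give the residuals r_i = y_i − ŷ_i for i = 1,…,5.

1.6, -5, 2, 4.6, -3.2

x=21: ŷ = -11 + 21 = 10; r = 11.6 − 10 = 1.6
x=23: ŷ = -11 + 23 = 12; r = 7 − 12 = -5
x=35: ŷ = -11 + 35 = 24; r = 26 − 24 = 2
x=47: ŷ = -11 + 47 = 36; r = 40.6 − 36 = 4.6
x=64: ŷ = -11 + 64 = 53; r = 49.8 − 53 = -3.2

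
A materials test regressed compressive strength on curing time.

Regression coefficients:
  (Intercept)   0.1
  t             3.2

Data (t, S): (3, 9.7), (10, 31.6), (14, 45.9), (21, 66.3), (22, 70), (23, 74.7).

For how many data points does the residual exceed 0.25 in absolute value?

5

t=3: Ŝ = 0.1 + 3.2·3 = 9.7; e = 9.7 − 9.7 = 0
t=10: Ŝ = 0.1 + 3.2·10 = 32.1; e = 31.6 − 32.1 = -0.5
t=14: Ŝ = 0.1 + 3.2·14 = 44.9; e = 45.9 − 44.9 = 1
t=21: Ŝ = 0.1 + 3.2·21 = 67.3; e = 66.3 − 67.3 = -1
t=22: Ŝ = 0.1 + 3.2·22 = 70.5; e = 70 − 70.5 = -0.5
t=23: Ŝ = 0.1 + 3.2·23 = 73.7; e = 74.7 − 73.7 = 1
|e| > 0.25: t=10 (|e|=0.5), t=14 (|e|=1), t=21 (|e|=1), t=22 (|e|=0.5), t=23 (|e|=1) → 5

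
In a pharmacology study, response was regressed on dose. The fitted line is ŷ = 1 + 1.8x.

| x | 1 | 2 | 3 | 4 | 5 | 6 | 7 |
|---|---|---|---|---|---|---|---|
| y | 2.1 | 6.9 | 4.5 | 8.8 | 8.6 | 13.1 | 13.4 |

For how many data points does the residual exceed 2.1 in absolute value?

1

x=1: ŷ = 1 + 1.8·1 = 2.8; e = 2.1 − 2.8 = -0.7
x=2: ŷ = 1 + 1.8·2 = 4.6; e = 6.9 − 4.6 = 2.3
x=3: ŷ = 1 + 1.8·3 = 6.4; e = 4.5 − 6.4 = -1.9
x=4: ŷ = 1 + 1.8·4 = 8.2; e = 8.8 − 8.2 = 0.6
x=5: ŷ = 1 + 1.8·5 = 10; e = 8.6 − 10 = -1.4
x=6: ŷ = 1 + 1.8·6 = 11.8; e = 13.1 − 11.8 = 1.3
x=7: ŷ = 1 + 1.8·7 = 13.6; e = 13.4 − 13.6 = -0.2
|e| > 2.1: x=2 (|e|=2.3) → 1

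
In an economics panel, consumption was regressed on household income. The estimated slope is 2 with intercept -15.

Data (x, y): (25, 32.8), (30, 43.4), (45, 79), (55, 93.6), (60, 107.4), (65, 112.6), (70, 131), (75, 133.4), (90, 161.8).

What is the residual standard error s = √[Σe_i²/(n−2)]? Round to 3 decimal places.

s = 3.499

x=25: ŷ = -15 + 2·25 = 35; e = 32.8 − 35 = -2.2
x=30: ŷ = -15 + 2·30 = 45; e = 43.4 − 45 = -1.6
x=45: ŷ = -15 + 2·45 = 75; e = 79 − 75 = 4
x=55: ŷ = -15 + 2·55 = 95; e = 93.6 − 95 = -1.4
x=60: ŷ = -15 + 2·60 = 105; e = 107.4 − 105 = 2.4
x=65: ŷ = -15 + 2·65 = 115; e = 112.6 − 115 = -2.4
x=70: ŷ = -15 + 2·70 = 125; e = 131 − 125 = 6
x=75: ŷ = -15 + 2·75 = 135; e = 133.4 − 135 = -1.6
x=90: ŷ = -15 + 2·90 = 165; e = 161.8 − 165 = -3.2
SSE = 4.84 + 2.56 + 16 + 1.96 + 5.76 + 5.76 + 36 + 2.56 + 10.24 = 85.68
s = √(85.68/7) = √12.24 ≈ 3.499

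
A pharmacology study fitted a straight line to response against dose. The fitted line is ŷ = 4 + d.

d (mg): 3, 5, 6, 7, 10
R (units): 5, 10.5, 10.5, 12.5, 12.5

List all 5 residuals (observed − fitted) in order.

d=3: ŷ = 4 + 3 = 7; e = 5 − 7 = -2
d=5: ŷ = 4 + 5 = 9; e = 10.5 − 9 = 1.5
d=6: ŷ = 4 + 6 = 10; e = 10.5 − 10 = 0.5
d=7: ŷ = 4 + 7 = 11; e = 12.5 − 11 = 1.5
d=10: ŷ = 4 + 10 = 14; e = 12.5 − 14 = -1.5

-2, 1.5, 0.5, 1.5, -1.5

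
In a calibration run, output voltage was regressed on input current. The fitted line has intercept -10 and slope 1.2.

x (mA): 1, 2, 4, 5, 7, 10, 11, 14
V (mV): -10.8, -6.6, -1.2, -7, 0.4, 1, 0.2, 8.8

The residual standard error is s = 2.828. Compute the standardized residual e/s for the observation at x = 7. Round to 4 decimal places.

0.7072

V̂ = -10 + 1.2·7 = -1.6
e = 0.4 − (-1.6) = 2
e/s = 2 / 2.828 = 0.7072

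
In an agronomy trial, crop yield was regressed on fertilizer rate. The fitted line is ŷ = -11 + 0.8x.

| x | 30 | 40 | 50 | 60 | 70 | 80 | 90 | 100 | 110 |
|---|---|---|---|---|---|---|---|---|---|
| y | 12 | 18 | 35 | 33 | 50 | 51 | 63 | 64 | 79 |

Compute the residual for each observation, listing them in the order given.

-1, -3, 6, -4, 5, -2, 2, -5, 2

x=30: ŷ = -11 + 0.8·30 = 13; e = 12 − 13 = -1
x=40: ŷ = -11 + 0.8·40 = 21; e = 18 − 21 = -3
x=50: ŷ = -11 + 0.8·50 = 29; e = 35 − 29 = 6
x=60: ŷ = -11 + 0.8·60 = 37; e = 33 − 37 = -4
x=70: ŷ = -11 + 0.8·70 = 45; e = 50 − 45 = 5
x=80: ŷ = -11 + 0.8·80 = 53; e = 51 − 53 = -2
x=90: ŷ = -11 + 0.8·90 = 61; e = 63 − 61 = 2
x=100: ŷ = -11 + 0.8·100 = 69; e = 64 − 69 = -5
x=110: ŷ = -11 + 0.8·110 = 77; e = 79 − 77 = 2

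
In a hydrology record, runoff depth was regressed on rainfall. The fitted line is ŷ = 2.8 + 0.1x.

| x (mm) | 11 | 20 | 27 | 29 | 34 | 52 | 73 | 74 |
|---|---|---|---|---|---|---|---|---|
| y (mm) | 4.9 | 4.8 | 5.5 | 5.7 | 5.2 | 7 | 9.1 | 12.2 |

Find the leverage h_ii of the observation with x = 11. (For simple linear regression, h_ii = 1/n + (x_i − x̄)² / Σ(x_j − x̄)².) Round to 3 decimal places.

x̄ = (11 + 20 + 27 + 29 + 34 + 52 + 73 + 74)/8 = 40
Σ(x − x̄)² = 841 + 400 + 169 + 121 + 36 + 144 + 1089 + 1156 = 3956
h = 1/8 + (-29)²/3956 = 0.125 + 0.212588 = 0.338

h = 0.338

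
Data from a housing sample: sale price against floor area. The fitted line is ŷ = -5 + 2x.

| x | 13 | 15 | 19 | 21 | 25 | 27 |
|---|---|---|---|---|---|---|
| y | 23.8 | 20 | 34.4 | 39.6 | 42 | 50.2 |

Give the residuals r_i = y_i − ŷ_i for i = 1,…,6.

x=13: ŷ = -5 + 2·13 = 21; r = 23.8 − 21 = 2.8
x=15: ŷ = -5 + 2·15 = 25; r = 20 − 25 = -5
x=19: ŷ = -5 + 2·19 = 33; r = 34.4 − 33 = 1.4
x=21: ŷ = -5 + 2·21 = 37; r = 39.6 − 37 = 2.6
x=25: ŷ = -5 + 2·25 = 45; r = 42 − 45 = -3
x=27: ŷ = -5 + 2·27 = 49; r = 50.2 − 49 = 1.2

2.8, -5, 1.4, 2.6, -3, 1.2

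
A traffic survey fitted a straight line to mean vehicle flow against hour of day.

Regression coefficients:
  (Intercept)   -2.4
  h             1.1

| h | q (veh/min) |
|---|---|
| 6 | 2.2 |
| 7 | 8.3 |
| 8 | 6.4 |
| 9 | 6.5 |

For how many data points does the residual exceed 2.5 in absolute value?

h=6: ŷ = -2.4 + 1.1·6 = 4.2; e = 2.2 − 4.2 = -2
h=7: ŷ = -2.4 + 1.1·7 = 5.3; e = 8.3 − 5.3 = 3
h=8: ŷ = -2.4 + 1.1·8 = 6.4; e = 6.4 − 6.4 = 0
h=9: ŷ = -2.4 + 1.1·9 = 7.5; e = 6.5 − 7.5 = -1
|e| > 2.5: h=7 (|e|=3) → 1

1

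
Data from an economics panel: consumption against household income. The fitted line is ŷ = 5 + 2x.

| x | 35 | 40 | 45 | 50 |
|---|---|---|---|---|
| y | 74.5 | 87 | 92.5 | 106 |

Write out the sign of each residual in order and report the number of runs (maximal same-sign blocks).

4 runs

x=35: ŷ = 5 + 2·35 = 75; e = 74.5 − 75 = -0.5
x=40: ŷ = 5 + 2·40 = 85; e = 87 − 85 = 2
x=45: ŷ = 5 + 2·45 = 95; e = 92.5 − 95 = -2.5
x=50: ŷ = 5 + 2·50 = 105; e = 106 − 105 = 1
Signs: − + − +
Runs: −×1, +×1, −×1, +×1 → 4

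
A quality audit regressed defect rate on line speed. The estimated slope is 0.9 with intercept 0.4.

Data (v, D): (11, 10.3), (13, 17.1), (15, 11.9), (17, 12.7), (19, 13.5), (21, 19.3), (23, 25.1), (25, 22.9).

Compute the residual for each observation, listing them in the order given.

0, 5, -2, -3, -4, 0, 4, 0

v=11: D̂ = 0.4 + 0.9·11 = 10.3; e = 10.3 − 10.3 = 0
v=13: D̂ = 0.4 + 0.9·13 = 12.1; e = 17.1 − 12.1 = 5
v=15: D̂ = 0.4 + 0.9·15 = 13.9; e = 11.9 − 13.9 = -2
v=17: D̂ = 0.4 + 0.9·17 = 15.7; e = 12.7 − 15.7 = -3
v=19: D̂ = 0.4 + 0.9·19 = 17.5; e = 13.5 − 17.5 = -4
v=21: D̂ = 0.4 + 0.9·21 = 19.3; e = 19.3 − 19.3 = 0
v=23: D̂ = 0.4 + 0.9·23 = 21.1; e = 25.1 − 21.1 = 4
v=25: D̂ = 0.4 + 0.9·25 = 22.9; e = 22.9 − 22.9 = 0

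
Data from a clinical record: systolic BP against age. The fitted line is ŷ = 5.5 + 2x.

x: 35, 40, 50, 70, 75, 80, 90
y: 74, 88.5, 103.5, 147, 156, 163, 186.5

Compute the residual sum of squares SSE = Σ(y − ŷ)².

SSE = 25

x=35: ŷ = 5.5 + 2·35 = 75.5; r = 74 − 75.5 = -1.5
x=40: ŷ = 5.5 + 2·40 = 85.5; r = 88.5 − 85.5 = 3
x=50: ŷ = 5.5 + 2·50 = 105.5; r = 103.5 − 105.5 = -2
x=70: ŷ = 5.5 + 2·70 = 145.5; r = 147 − 145.5 = 1.5
x=75: ŷ = 5.5 + 2·75 = 155.5; r = 156 − 155.5 = 0.5
x=80: ŷ = 5.5 + 2·80 = 165.5; r = 163 − 165.5 = -2.5
x=90: ŷ = 5.5 + 2·90 = 185.5; r = 186.5 − 185.5 = 1
SSE = 2.25 + 9 + 4 + 2.25 + 0.25 + 6.25 + 1 = 25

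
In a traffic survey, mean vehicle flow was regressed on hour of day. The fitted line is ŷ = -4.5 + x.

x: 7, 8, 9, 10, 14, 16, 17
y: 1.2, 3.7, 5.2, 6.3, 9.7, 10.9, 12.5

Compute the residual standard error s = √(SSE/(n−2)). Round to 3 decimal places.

x=7: ŷ = -4.5 + 7 = 2.5; r = 1.2 − 2.5 = -1.3
x=8: ŷ = -4.5 + 8 = 3.5; r = 3.7 − 3.5 = 0.2
x=9: ŷ = -4.5 + 9 = 4.5; r = 5.2 − 4.5 = 0.7
x=10: ŷ = -4.5 + 10 = 5.5; r = 6.3 − 5.5 = 0.8
x=14: ŷ = -4.5 + 14 = 9.5; r = 9.7 − 9.5 = 0.2
x=16: ŷ = -4.5 + 16 = 11.5; r = 10.9 − 11.5 = -0.6
x=17: ŷ = -4.5 + 17 = 12.5; r = 12.5 − 12.5 = 0
SSE = 1.69 + 0.04 + 0.49 + 0.64 + 0.04 + 0.36 + 0 = 3.26
s = √(3.26/5) = √0.652 ≈ 0.807

s = 0.807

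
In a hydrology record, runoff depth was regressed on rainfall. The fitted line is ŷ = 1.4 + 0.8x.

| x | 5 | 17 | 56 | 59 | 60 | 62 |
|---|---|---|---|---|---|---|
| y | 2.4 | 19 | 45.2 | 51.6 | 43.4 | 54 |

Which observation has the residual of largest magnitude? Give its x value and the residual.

x=5: ŷ = 1.4 + 0.8·5 = 5.4; r = 2.4 − 5.4 = -3
x=17: ŷ = 1.4 + 0.8·17 = 15; r = 19 − 15 = 4
x=56: ŷ = 1.4 + 0.8·56 = 46.2; r = 45.2 − 46.2 = -1
x=59: ŷ = 1.4 + 0.8·59 = 48.6; r = 51.6 − 48.6 = 3
x=60: ŷ = 1.4 + 0.8·60 = 49.4; r = 43.4 − 49.4 = -6
x=62: ŷ = 1.4 + 0.8·62 = 51; r = 54 − 51 = 3
Largest |r| is 6 at x = 60, residual -6.

x = 60, r = -6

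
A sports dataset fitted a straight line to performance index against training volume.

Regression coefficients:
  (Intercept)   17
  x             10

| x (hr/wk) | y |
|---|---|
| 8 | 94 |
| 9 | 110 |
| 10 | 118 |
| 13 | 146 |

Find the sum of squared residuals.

SSE = 20

x=8: ŷ = 17 + 10·8 = 97; r = 94 − 97 = -3
x=9: ŷ = 17 + 10·9 = 107; r = 110 − 107 = 3
x=10: ŷ = 17 + 10·10 = 117; r = 118 − 117 = 1
x=13: ŷ = 17 + 10·13 = 147; r = 146 − 147 = -1
SSE = 9 + 9 + 1 + 1 = 20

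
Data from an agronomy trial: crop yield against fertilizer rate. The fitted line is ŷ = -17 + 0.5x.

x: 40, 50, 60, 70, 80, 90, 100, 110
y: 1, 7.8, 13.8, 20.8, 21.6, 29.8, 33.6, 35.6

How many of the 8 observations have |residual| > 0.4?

x=40: ŷ = -17 + 0.5·40 = 3; e = 1 − 3 = -2
x=50: ŷ = -17 + 0.5·50 = 8; e = 7.8 − 8 = -0.2
x=60: ŷ = -17 + 0.5·60 = 13; e = 13.8 − 13 = 0.8
x=70: ŷ = -17 + 0.5·70 = 18; e = 20.8 − 18 = 2.8
x=80: ŷ = -17 + 0.5·80 = 23; e = 21.6 − 23 = -1.4
x=90: ŷ = -17 + 0.5·90 = 28; e = 29.8 − 28 = 1.8
x=100: ŷ = -17 + 0.5·100 = 33; e = 33.6 − 33 = 0.6
x=110: ŷ = -17 + 0.5·110 = 38; e = 35.6 − 38 = -2.4
|e| > 0.4: x=40 (|e|=2), x=60 (|e|=0.8), x=70 (|e|=2.8), x=80 (|e|=1.4), x=90 (|e|=1.8), x=100 (|e|=0.6), x=110 (|e|=2.4) → 7

7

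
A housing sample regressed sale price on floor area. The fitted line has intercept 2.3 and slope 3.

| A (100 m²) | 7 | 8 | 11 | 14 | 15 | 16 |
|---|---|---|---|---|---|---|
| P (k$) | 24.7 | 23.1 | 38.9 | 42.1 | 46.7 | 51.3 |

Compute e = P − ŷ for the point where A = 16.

ŷ = 2.3 + 3·16 = 50.3
e = 51.3 − 50.3 = 1

e = 1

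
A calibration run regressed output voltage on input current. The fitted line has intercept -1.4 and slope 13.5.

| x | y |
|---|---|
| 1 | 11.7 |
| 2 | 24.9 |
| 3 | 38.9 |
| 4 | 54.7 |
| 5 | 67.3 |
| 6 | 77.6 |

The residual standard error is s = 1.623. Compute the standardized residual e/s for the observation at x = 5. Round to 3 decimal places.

0.739

ŷ = -1.4 + 13.5·5 = 66.1
e = 67.3 − 66.1 = 1.2
e/s = 1.2 / 1.623 = 0.739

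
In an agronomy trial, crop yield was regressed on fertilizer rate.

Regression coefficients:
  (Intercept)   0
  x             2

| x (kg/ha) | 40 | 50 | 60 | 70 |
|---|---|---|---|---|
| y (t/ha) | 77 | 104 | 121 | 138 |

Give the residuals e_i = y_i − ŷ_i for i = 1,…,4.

x=40: ŷ = 2·40 = 80; e = 77 − 80 = -3
x=50: ŷ = 2·50 = 100; e = 104 − 100 = 4
x=60: ŷ = 2·60 = 120; e = 121 − 120 = 1
x=70: ŷ = 2·70 = 140; e = 138 − 140 = -2

-3, 4, 1, -2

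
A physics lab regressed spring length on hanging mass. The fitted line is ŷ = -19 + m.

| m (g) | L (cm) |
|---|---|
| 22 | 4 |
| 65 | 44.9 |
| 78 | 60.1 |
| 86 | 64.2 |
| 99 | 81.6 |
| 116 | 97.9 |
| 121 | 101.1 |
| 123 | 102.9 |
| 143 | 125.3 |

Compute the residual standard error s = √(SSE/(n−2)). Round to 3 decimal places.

s = 1.619

m=22: ŷ = -19 + 22 = 3; r = 4 − 3 = 1
m=65: ŷ = -19 + 65 = 46; r = 44.9 − 46 = -1.1
m=78: ŷ = -19 + 78 = 59; r = 60.1 − 59 = 1.1
m=86: ŷ = -19 + 86 = 67; r = 64.2 − 67 = -2.8
m=99: ŷ = -19 + 99 = 80; r = 81.6 − 80 = 1.6
m=116: ŷ = -19 + 116 = 97; r = 97.9 − 97 = 0.9
m=121: ŷ = -19 + 121 = 102; r = 101.1 − 102 = -0.9
m=123: ŷ = -19 + 123 = 104; r = 102.9 − 104 = -1.1
m=143: ŷ = -19 + 143 = 124; r = 125.3 − 124 = 1.3
SSE = 1 + 1.21 + 1.21 + 7.84 + 2.56 + 0.81 + 0.81 + 1.21 + 1.69 = 18.34
s = √(18.34/7) = √2.62 ≈ 1.619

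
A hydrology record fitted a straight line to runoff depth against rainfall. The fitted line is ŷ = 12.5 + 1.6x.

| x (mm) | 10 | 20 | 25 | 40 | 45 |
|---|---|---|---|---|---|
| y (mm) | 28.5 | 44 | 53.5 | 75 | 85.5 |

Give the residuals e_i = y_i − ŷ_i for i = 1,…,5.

0, -0.5, 1, -1.5, 1

x=10: ŷ = 12.5 + 1.6·10 = 28.5; e = 28.5 − 28.5 = 0
x=20: ŷ = 12.5 + 1.6·20 = 44.5; e = 44 − 44.5 = -0.5
x=25: ŷ = 12.5 + 1.6·25 = 52.5; e = 53.5 − 52.5 = 1
x=40: ŷ = 12.5 + 1.6·40 = 76.5; e = 75 − 76.5 = -1.5
x=45: ŷ = 12.5 + 1.6·45 = 84.5; e = 85.5 − 84.5 = 1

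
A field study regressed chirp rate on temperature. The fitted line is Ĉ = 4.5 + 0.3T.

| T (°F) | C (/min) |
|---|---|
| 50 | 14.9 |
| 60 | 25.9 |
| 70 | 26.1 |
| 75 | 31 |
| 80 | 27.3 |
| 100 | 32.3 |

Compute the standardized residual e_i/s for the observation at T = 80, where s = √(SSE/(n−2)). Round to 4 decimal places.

T=50: Ĉ = 4.5 + 0.3·50 = 19.5; e = 14.9 − 19.5 = -4.6
T=60: Ĉ = 4.5 + 0.3·60 = 22.5; e = 25.9 − 22.5 = 3.4
T=70: Ĉ = 4.5 + 0.3·70 = 25.5; e = 26.1 − 25.5 = 0.6
T=75: Ĉ = 4.5 + 0.3·75 = 27; e = 31 − 27 = 4
T=80: Ĉ = 4.5 + 0.3·80 = 28.5; e = 27.3 − 28.5 = -1.2
T=100: Ĉ = 4.5 + 0.3·100 = 34.5; e = 32.3 − 34.5 = -2.2
SSE = 21.16 + 11.56 + 0.36 + 16 + 1.44 + 4.84 = 55.36
s = √(55.36/4) = 3.72022
e/s = -1.2 / 3.72022 = -0.3226

-0.3226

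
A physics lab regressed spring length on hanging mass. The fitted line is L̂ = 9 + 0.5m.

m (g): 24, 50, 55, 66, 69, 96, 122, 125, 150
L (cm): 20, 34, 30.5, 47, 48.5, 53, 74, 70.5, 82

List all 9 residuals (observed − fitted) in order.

m=24: L̂ = 9 + 0.5·24 = 21; r = 20 − 21 = -1
m=50: L̂ = 9 + 0.5·50 = 34; r = 34 − 34 = 0
m=55: L̂ = 9 + 0.5·55 = 36.5; r = 30.5 − 36.5 = -6
m=66: L̂ = 9 + 0.5·66 = 42; r = 47 − 42 = 5
m=69: L̂ = 9 + 0.5·69 = 43.5; r = 48.5 − 43.5 = 5
m=96: L̂ = 9 + 0.5·96 = 57; r = 53 − 57 = -4
m=122: L̂ = 9 + 0.5·122 = 70; r = 74 − 70 = 4
m=125: L̂ = 9 + 0.5·125 = 71.5; r = 70.5 − 71.5 = -1
m=150: L̂ = 9 + 0.5·150 = 84; r = 82 − 84 = -2

-1, 0, -6, 5, 5, -4, 4, -1, -2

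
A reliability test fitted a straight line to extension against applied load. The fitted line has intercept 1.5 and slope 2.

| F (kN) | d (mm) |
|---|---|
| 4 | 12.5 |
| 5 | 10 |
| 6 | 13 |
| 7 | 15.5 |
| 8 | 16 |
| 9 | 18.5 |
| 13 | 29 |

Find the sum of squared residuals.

SSE = 17

F=4: ŷ = 1.5 + 2·4 = 9.5; e = 12.5 − 9.5 = 3
F=5: ŷ = 1.5 + 2·5 = 11.5; e = 10 − 11.5 = -1.5
F=6: ŷ = 1.5 + 2·6 = 13.5; e = 13 − 13.5 = -0.5
F=7: ŷ = 1.5 + 2·7 = 15.5; e = 15.5 − 15.5 = 0
F=8: ŷ = 1.5 + 2·8 = 17.5; e = 16 − 17.5 = -1.5
F=9: ŷ = 1.5 + 2·9 = 19.5; e = 18.5 − 19.5 = -1
F=13: ŷ = 1.5 + 2·13 = 27.5; e = 29 − 27.5 = 1.5
SSE = 9 + 2.25 + 0.25 + 0 + 2.25 + 1 + 2.25 = 17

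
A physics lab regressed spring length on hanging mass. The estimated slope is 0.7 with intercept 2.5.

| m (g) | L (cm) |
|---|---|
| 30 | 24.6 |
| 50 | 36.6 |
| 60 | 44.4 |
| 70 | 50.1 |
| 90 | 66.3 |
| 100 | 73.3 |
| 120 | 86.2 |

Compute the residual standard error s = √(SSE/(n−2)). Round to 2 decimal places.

m=30: ŷ = 2.5 + 0.7·30 = 23.5; r = 24.6 − 23.5 = 1.1
m=50: ŷ = 2.5 + 0.7·50 = 37.5; r = 36.6 − 37.5 = -0.9
m=60: ŷ = 2.5 + 0.7·60 = 44.5; r = 44.4 − 44.5 = -0.1
m=70: ŷ = 2.5 + 0.7·70 = 51.5; r = 50.1 − 51.5 = -1.4
m=90: ŷ = 2.5 + 0.7·90 = 65.5; r = 66.3 − 65.5 = 0.8
m=100: ŷ = 2.5 + 0.7·100 = 72.5; r = 73.3 − 72.5 = 0.8
m=120: ŷ = 2.5 + 0.7·120 = 86.5; r = 86.2 − 86.5 = -0.3
SSE = 1.21 + 0.81 + 0.01 + 1.96 + 0.64 + 0.64 + 0.09 = 5.36
s = √(5.36/5) = √1.072 ≈ 1.04

s = 1.04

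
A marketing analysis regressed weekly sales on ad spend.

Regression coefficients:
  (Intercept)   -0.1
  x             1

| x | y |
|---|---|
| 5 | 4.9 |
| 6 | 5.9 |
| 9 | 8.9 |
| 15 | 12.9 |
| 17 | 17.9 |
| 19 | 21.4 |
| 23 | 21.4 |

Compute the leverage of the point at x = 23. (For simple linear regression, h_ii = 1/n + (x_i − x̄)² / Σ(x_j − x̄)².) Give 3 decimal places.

x̄ = (5 + 6 + 9 + 15 + 17 + 19 + 23)/7 = 13.4286
Σ(x − x̄)² = 71.0408 + 55.1837 + 19.6122 + 2.46939 + 12.7551 + 31.0408 + 91.6122 = 283.714
h = 1/7 + (9.57143)²/283.714 = 0.142857 + 0.322903 = 0.466

h = 0.466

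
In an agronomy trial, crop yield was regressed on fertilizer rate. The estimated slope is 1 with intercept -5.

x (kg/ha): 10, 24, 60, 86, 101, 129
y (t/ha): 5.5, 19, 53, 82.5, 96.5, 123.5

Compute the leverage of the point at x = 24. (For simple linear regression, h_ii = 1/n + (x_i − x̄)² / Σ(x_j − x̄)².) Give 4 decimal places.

h = 0.3539

x̄ = (10 + 24 + 60 + 86 + 101 + 129)/6 = 68.3333
Σ(x − x̄)² = 3402.78 + 1965.44 + 69.4444 + 312.111 + 1067.11 + 3680.44 = 10497.3
h = 1/6 + (-44.3333)²/10497.3 = 0.166667 + 0.187233 = 0.3539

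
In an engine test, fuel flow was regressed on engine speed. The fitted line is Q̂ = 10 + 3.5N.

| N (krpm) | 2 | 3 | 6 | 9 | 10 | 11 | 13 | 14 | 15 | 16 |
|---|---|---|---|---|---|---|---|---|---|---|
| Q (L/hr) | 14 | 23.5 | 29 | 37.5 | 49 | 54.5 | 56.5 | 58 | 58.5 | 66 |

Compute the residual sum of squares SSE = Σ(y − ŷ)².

N=2: Q̂ = 10 + 3.5·2 = 17; e = 14 − 17 = -3
N=3: Q̂ = 10 + 3.5·3 = 20.5; e = 23.5 − 20.5 = 3
N=6: Q̂ = 10 + 3.5·6 = 31; e = 29 − 31 = -2
N=9: Q̂ = 10 + 3.5·9 = 41.5; e = 37.5 − 41.5 = -4
N=10: Q̂ = 10 + 3.5·10 = 45; e = 49 − 45 = 4
N=11: Q̂ = 10 + 3.5·11 = 48.5; e = 54.5 − 48.5 = 6
N=13: Q̂ = 10 + 3.5·13 = 55.5; e = 56.5 − 55.5 = 1
N=14: Q̂ = 10 + 3.5·14 = 59; e = 58 − 59 = -1
N=15: Q̂ = 10 + 3.5·15 = 62.5; e = 58.5 − 62.5 = -4
N=16: Q̂ = 10 + 3.5·16 = 66; e = 66 − 66 = 0
SSE = 9 + 9 + 4 + 16 + 16 + 36 + 1 + 1 + 16 + 0 = 108

SSE = 108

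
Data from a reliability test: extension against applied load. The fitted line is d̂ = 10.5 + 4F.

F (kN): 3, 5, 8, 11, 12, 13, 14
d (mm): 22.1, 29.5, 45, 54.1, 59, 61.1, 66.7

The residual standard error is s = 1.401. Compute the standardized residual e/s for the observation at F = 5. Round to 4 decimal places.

d̂ = 10.5 + 4·5 = 30.5
e = 29.5 − 30.5 = -1
e/s = -1 / 1.401 = -0.7138

-0.7138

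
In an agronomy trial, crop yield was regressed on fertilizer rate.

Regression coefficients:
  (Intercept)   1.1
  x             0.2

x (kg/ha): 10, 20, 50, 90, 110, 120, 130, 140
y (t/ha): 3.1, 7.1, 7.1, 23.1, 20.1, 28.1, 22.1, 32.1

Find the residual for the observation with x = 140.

ŷ = 1.1 + 0.2·140 = 29.1
e = 32.1 − 29.1 = 3

e = 3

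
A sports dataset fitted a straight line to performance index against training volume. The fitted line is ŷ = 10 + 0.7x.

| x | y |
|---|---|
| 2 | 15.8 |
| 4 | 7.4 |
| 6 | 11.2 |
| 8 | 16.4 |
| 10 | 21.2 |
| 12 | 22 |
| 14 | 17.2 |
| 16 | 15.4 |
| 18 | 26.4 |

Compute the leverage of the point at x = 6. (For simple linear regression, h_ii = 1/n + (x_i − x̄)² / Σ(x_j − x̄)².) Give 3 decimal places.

x̄ = (2 + 4 + 6 + 8 + 10 + 12 + 14 + 16 + 18)/9 = 10
Σ(x − x̄)² = 64 + 36 + 16 + 4 + 0 + 4 + 16 + 36 + 64 = 240
h = 1/9 + (-4)²/240 = 0.111111 + 0.0666667 = 0.178

h = 0.178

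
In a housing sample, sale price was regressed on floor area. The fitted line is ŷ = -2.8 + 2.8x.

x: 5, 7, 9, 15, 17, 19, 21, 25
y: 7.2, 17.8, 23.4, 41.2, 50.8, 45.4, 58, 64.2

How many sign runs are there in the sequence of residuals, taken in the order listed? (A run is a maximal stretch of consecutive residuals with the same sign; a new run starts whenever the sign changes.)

5 runs

x=5: ŷ = -2.8 + 2.8·5 = 11.2; e = 7.2 − 11.2 = -4
x=7: ŷ = -2.8 + 2.8·7 = 16.8; e = 17.8 − 16.8 = 1
x=9: ŷ = -2.8 + 2.8·9 = 22.4; e = 23.4 − 22.4 = 1
x=15: ŷ = -2.8 + 2.8·15 = 39.2; e = 41.2 − 39.2 = 2
x=17: ŷ = -2.8 + 2.8·17 = 44.8; e = 50.8 − 44.8 = 6
x=19: ŷ = -2.8 + 2.8·19 = 50.4; e = 45.4 − 50.4 = -5
x=21: ŷ = -2.8 + 2.8·21 = 56; e = 58 − 56 = 2
x=25: ŷ = -2.8 + 2.8·25 = 67.2; e = 64.2 − 67.2 = -3
Signs: − + + + + − + −
Runs: −×1, +×4, −×1, +×1, −×1 → 5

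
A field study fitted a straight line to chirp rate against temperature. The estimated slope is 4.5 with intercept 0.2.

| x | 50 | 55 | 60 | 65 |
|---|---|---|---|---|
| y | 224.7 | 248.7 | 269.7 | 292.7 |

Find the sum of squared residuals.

SSE = 1.5

x=50: ŷ = 0.2 + 4.5·50 = 225.2; e = 224.7 − 225.2 = -0.5
x=55: ŷ = 0.2 + 4.5·55 = 247.7; e = 248.7 − 247.7 = 1
x=60: ŷ = 0.2 + 4.5·60 = 270.2; e = 269.7 − 270.2 = -0.5
x=65: ŷ = 0.2 + 4.5·65 = 292.7; e = 292.7 − 292.7 = 0
SSE = 0.25 + 1 + 0.25 + 0 = 1.5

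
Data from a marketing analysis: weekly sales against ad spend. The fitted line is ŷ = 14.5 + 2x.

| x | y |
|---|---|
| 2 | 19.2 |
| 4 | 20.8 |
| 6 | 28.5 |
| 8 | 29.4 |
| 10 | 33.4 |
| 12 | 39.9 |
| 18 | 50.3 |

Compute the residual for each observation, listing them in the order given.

0.7, -1.7, 2, -1.1, -1.1, 1.4, -0.2

x=2: ŷ = 14.5 + 2·2 = 18.5; e = 19.2 − 18.5 = 0.7
x=4: ŷ = 14.5 + 2·4 = 22.5; e = 20.8 − 22.5 = -1.7
x=6: ŷ = 14.5 + 2·6 = 26.5; e = 28.5 − 26.5 = 2
x=8: ŷ = 14.5 + 2·8 = 30.5; e = 29.4 − 30.5 = -1.1
x=10: ŷ = 14.5 + 2·10 = 34.5; e = 33.4 − 34.5 = -1.1
x=12: ŷ = 14.5 + 2·12 = 38.5; e = 39.9 − 38.5 = 1.4
x=18: ŷ = 14.5 + 2·18 = 50.5; e = 50.3 − 50.5 = -0.2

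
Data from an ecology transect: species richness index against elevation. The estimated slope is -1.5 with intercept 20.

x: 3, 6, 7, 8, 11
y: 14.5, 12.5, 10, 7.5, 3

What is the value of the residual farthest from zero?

x=3: ŷ = 20 − 1.5·3 = 15.5; r = 14.5 − 15.5 = -1
x=6: ŷ = 20 − 1.5·6 = 11; r = 12.5 − 11 = 1.5
x=7: ŷ = 20 − 1.5·7 = 9.5; r = 10 − 9.5 = 0.5
x=8: ŷ = 20 − 1.5·8 = 8; r = 7.5 − 8 = -0.5
x=11: ŷ = 20 − 1.5·11 = 3.5; r = 3 − 3.5 = -0.5
Largest |r| is 1.5 at x = 6, residual 1.5.

r = 1.5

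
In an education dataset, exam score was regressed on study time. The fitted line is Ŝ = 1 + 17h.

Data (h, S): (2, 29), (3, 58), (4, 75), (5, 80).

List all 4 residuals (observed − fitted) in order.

h=2: Ŝ = 1 + 17·2 = 35; r = 29 − 35 = -6
h=3: Ŝ = 1 + 17·3 = 52; r = 58 − 52 = 6
h=4: Ŝ = 1 + 17·4 = 69; r = 75 − 69 = 6
h=5: Ŝ = 1 + 17·5 = 86; r = 80 − 86 = -6

-6, 6, 6, -6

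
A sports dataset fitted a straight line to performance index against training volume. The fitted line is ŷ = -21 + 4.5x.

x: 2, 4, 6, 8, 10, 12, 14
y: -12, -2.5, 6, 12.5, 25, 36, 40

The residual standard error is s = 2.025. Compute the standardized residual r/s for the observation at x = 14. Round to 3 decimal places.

ŷ = -21 + 4.5·14 = 42
r = 40 − 42 = -2
r/s = -2 / 2.025 = -0.988

-0.988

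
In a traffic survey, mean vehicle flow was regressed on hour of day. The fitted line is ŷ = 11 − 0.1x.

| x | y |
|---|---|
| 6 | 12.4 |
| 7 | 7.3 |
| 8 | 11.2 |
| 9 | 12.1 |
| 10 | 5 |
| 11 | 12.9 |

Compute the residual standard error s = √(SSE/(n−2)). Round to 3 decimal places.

s = 3.606

x=6: ŷ = 11 − 0.1·6 = 10.4; r = 12.4 − 10.4 = 2
x=7: ŷ = 11 − 0.1·7 = 10.3; r = 7.3 − 10.3 = -3
x=8: ŷ = 11 − 0.1·8 = 10.2; r = 11.2 − 10.2 = 1
x=9: ŷ = 11 − 0.1·9 = 10.1; r = 12.1 − 10.1 = 2
x=10: ŷ = 11 − 0.1·10 = 10; r = 5 − 10 = -5
x=11: ŷ = 11 − 0.1·11 = 9.9; r = 12.9 − 9.9 = 3
SSE = 4 + 9 + 1 + 4 + 25 + 9 = 52
s = √(52/4) = √13 ≈ 3.606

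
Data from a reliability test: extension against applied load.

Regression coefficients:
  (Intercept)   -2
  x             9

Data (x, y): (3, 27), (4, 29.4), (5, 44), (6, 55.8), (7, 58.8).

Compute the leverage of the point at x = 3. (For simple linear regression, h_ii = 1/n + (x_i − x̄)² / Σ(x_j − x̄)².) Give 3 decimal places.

x̄ = (3 + 4 + 5 + 6 + 7)/5 = 5
Σ(x − x̄)² = 4 + 1 + 0 + 1 + 4 = 10
h = 1/5 + (-2)²/10 = 0.2 + 0.4 = 0.600

h = 0.600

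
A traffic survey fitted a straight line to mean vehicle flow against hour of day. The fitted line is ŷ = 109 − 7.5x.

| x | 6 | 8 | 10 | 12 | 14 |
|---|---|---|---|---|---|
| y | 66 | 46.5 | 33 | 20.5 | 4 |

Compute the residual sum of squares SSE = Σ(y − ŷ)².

SSE = 13.5

x=6: ŷ = 109 − 7.5·6 = 64; e = 66 − 64 = 2
x=8: ŷ = 109 − 7.5·8 = 49; e = 46.5 − 49 = -2.5
x=10: ŷ = 109 − 7.5·10 = 34; e = 33 − 34 = -1
x=12: ŷ = 109 − 7.5·12 = 19; e = 20.5 − 19 = 1.5
x=14: ŷ = 109 − 7.5·14 = 4; e = 4 − 4 = 0
SSE = 4 + 6.25 + 1 + 2.25 + 0 = 13.5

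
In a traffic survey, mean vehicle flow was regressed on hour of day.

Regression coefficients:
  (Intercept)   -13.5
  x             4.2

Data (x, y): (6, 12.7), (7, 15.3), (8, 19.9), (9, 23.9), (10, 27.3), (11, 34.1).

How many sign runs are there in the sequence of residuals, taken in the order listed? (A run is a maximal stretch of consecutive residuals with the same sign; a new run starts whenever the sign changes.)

x=6: ŷ = -13.5 + 4.2·6 = 11.7; e = 12.7 − 11.7 = 1
x=7: ŷ = -13.5 + 4.2·7 = 15.9; e = 15.3 − 15.9 = -0.6
x=8: ŷ = -13.5 + 4.2·8 = 20.1; e = 19.9 − 20.1 = -0.2
x=9: ŷ = -13.5 + 4.2·9 = 24.3; e = 23.9 − 24.3 = -0.4
x=10: ŷ = -13.5 + 4.2·10 = 28.5; e = 27.3 − 28.5 = -1.2
x=11: ŷ = -13.5 + 4.2·11 = 32.7; e = 34.1 − 32.7 = 1.4
Signs: + − − − − +
Runs: +×1, −×4, +×1 → 3

3 runs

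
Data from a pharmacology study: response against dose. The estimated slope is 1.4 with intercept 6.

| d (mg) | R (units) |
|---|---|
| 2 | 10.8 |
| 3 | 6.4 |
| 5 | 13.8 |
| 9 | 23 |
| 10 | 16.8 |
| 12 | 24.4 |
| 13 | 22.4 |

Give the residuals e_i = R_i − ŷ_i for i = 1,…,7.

d=2: ŷ = 6 + 1.4·2 = 8.8; e = 10.8 − 8.8 = 2
d=3: ŷ = 6 + 1.4·3 = 10.2; e = 6.4 − 10.2 = -3.8
d=5: ŷ = 6 + 1.4·5 = 13; e = 13.8 − 13 = 0.8
d=9: ŷ = 6 + 1.4·9 = 18.6; e = 23 − 18.6 = 4.4
d=10: ŷ = 6 + 1.4·10 = 20; e = 16.8 − 20 = -3.2
d=12: ŷ = 6 + 1.4·12 = 22.8; e = 24.4 − 22.8 = 1.6
d=13: ŷ = 6 + 1.4·13 = 24.2; e = 22.4 − 24.2 = -1.8

2, -3.8, 0.8, 4.4, -3.2, 1.6, -1.8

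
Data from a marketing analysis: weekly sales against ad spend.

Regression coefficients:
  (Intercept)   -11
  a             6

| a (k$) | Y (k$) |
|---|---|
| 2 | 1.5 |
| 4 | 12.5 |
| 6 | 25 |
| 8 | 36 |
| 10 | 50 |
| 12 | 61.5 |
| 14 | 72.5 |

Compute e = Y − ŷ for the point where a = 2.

e = 0.5

ŷ = -11 + 6·2 = 1
e = 1.5 − 1 = 0.5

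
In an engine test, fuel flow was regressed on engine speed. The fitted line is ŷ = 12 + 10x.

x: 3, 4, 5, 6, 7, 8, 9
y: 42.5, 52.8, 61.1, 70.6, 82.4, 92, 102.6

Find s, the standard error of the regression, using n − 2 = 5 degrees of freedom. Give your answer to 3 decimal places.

s = 0.914

x=3: ŷ = 12 + 10·3 = 42; e = 42.5 − 42 = 0.5
x=4: ŷ = 12 + 10·4 = 52; e = 52.8 − 52 = 0.8
x=5: ŷ = 12 + 10·5 = 62; e = 61.1 − 62 = -0.9
x=6: ŷ = 12 + 10·6 = 72; e = 70.6 − 72 = -1.4
x=7: ŷ = 12 + 10·7 = 82; e = 82.4 − 82 = 0.4
x=8: ŷ = 12 + 10·8 = 92; e = 92 − 92 = 0
x=9: ŷ = 12 + 10·9 = 102; e = 102.6 − 102 = 0.6
SSE = 0.25 + 0.64 + 0.81 + 1.96 + 0.16 + 0 + 0.36 = 4.18
s = √(4.18/5) = √0.836 ≈ 0.914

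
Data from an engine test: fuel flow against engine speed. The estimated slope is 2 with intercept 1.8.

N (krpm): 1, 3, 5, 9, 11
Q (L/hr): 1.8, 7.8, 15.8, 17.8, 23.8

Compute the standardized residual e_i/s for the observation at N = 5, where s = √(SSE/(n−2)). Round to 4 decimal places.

N=1: Q̂ = 1.8 + 2·1 = 3.8; e = 1.8 − 3.8 = -2
N=3: Q̂ = 1.8 + 2·3 = 7.8; e = 7.8 − 7.8 = 0
N=5: Q̂ = 1.8 + 2·5 = 11.8; e = 15.8 − 11.8 = 4
N=9: Q̂ = 1.8 + 2·9 = 19.8; e = 17.8 − 19.8 = -2
N=11: Q̂ = 1.8 + 2·11 = 23.8; e = 23.8 − 23.8 = 0
SSE = 4 + 0 + 16 + 4 + 0 = 24
s = √(24/3) = 2.82843
e/s = 4 / 2.82843 = 1.4142

1.4142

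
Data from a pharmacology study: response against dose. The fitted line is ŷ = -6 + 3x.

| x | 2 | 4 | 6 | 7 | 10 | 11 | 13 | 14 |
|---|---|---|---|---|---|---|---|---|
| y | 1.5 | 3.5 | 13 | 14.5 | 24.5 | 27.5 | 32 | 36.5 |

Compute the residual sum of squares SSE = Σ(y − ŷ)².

SSE = 11.5

x=2: ŷ = -6 + 3·2 = 0; e = 1.5 − 0 = 1.5
x=4: ŷ = -6 + 3·4 = 6; e = 3.5 − 6 = -2.5
x=6: ŷ = -6 + 3·6 = 12; e = 13 − 12 = 1
x=7: ŷ = -6 + 3·7 = 15; e = 14.5 − 15 = -0.5
x=10: ŷ = -6 + 3·10 = 24; e = 24.5 − 24 = 0.5
x=11: ŷ = -6 + 3·11 = 27; e = 27.5 − 27 = 0.5
x=13: ŷ = -6 + 3·13 = 33; e = 32 − 33 = -1
x=14: ŷ = -6 + 3·14 = 36; e = 36.5 − 36 = 0.5
SSE = 2.25 + 6.25 + 1 + 0.25 + 0.25 + 0.25 + 1 + 0.25 = 11.5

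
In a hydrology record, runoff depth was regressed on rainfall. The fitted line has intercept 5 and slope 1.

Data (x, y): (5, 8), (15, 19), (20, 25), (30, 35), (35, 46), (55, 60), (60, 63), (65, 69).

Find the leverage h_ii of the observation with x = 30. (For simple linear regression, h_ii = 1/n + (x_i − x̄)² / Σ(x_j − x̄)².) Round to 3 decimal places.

x̄ = (5 + 15 + 20 + 30 + 35 + 55 + 60 + 65)/8 = 35.625
Σ(x − x̄)² = 937.891 + 425.391 + 244.141 + 31.6406 + 0.390625 + 375.391 + 594.141 + 862.891 = 3471.88
h = 1/8 + (-5.625)²/3471.88 = 0.125 + 0.00911341 = 0.134

h = 0.134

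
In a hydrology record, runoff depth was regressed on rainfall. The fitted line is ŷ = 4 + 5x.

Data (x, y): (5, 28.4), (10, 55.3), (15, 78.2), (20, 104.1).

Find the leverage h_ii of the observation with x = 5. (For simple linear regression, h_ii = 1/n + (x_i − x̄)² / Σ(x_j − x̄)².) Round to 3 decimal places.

x̄ = (5 + 10 + 15 + 20)/4 = 12.5
Σ(x − x̄)² = 56.25 + 6.25 + 6.25 + 56.25 = 125
h = 1/4 + (-7.5)²/125 = 0.25 + 0.45 = 0.700

h = 0.700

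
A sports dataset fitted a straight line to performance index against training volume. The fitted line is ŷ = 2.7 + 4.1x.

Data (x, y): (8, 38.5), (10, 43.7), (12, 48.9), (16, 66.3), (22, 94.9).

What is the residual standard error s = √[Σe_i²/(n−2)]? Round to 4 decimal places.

x=8: ŷ = 2.7 + 4.1·8 = 35.5; e = 38.5 − 35.5 = 3
x=10: ŷ = 2.7 + 4.1·10 = 43.7; e = 43.7 − 43.7 = 0
x=12: ŷ = 2.7 + 4.1·12 = 51.9; e = 48.9 − 51.9 = -3
x=16: ŷ = 2.7 + 4.1·16 = 68.3; e = 66.3 − 68.3 = -2
x=22: ŷ = 2.7 + 4.1·22 = 92.9; e = 94.9 − 92.9 = 2
SSE = 9 + 0 + 9 + 4 + 4 = 26
s = √(26/3) = √8.66667 ≈ 2.9439

s = 2.9439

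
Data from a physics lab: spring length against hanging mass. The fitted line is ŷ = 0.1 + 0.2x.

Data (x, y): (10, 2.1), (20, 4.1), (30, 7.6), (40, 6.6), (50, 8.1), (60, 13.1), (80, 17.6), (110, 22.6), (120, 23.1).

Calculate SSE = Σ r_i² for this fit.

x=10: ŷ = 0.1 + 0.2·10 = 2.1; r = 2.1 − 2.1 = 0
x=20: ŷ = 0.1 + 0.2·20 = 4.1; r = 4.1 − 4.1 = 0
x=30: ŷ = 0.1 + 0.2·30 = 6.1; r = 7.6 − 6.1 = 1.5
x=40: ŷ = 0.1 + 0.2·40 = 8.1; r = 6.6 − 8.1 = -1.5
x=50: ŷ = 0.1 + 0.2·50 = 10.1; r = 8.1 − 10.1 = -2
x=60: ŷ = 0.1 + 0.2·60 = 12.1; r = 13.1 − 12.1 = 1
x=80: ŷ = 0.1 + 0.2·80 = 16.1; r = 17.6 − 16.1 = 1.5
x=110: ŷ = 0.1 + 0.2·110 = 22.1; r = 22.6 − 22.1 = 0.5
x=120: ŷ = 0.1 + 0.2·120 = 24.1; r = 23.1 − 24.1 = -1
SSE = 0 + 0 + 2.25 + 2.25 + 4 + 1 + 2.25 + 0.25 + 1 = 13

SSE = 13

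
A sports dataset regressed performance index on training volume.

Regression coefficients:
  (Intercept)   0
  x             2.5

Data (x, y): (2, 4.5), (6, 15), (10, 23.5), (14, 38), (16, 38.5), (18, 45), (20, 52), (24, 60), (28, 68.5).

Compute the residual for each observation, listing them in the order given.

-0.5, 0, -1.5, 3, -1.5, 0, 2, 0, -1.5

x=2: ŷ = 2.5·2 = 5; r = 4.5 − 5 = -0.5
x=6: ŷ = 2.5·6 = 15; r = 15 − 15 = 0
x=10: ŷ = 2.5·10 = 25; r = 23.5 − 25 = -1.5
x=14: ŷ = 2.5·14 = 35; r = 38 − 35 = 3
x=16: ŷ = 2.5·16 = 40; r = 38.5 − 40 = -1.5
x=18: ŷ = 2.5·18 = 45; r = 45 − 45 = 0
x=20: ŷ = 2.5·20 = 50; r = 52 − 50 = 2
x=24: ŷ = 2.5·24 = 60; r = 60 − 60 = 0
x=28: ŷ = 2.5·28 = 70; r = 68.5 − 70 = -1.5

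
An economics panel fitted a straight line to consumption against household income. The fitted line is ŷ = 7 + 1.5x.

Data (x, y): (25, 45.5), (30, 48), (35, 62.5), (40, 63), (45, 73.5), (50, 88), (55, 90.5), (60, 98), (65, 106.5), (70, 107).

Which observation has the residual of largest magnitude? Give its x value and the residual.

x = 50, e = 6

x=25: ŷ = 7 + 1.5·25 = 44.5; e = 45.5 − 44.5 = 1
x=30: ŷ = 7 + 1.5·30 = 52; e = 48 − 52 = -4
x=35: ŷ = 7 + 1.5·35 = 59.5; e = 62.5 − 59.5 = 3
x=40: ŷ = 7 + 1.5·40 = 67; e = 63 − 67 = -4
x=45: ŷ = 7 + 1.5·45 = 74.5; e = 73.5 − 74.5 = -1
x=50: ŷ = 7 + 1.5·50 = 82; e = 88 − 82 = 6
x=55: ŷ = 7 + 1.5·55 = 89.5; e = 90.5 − 89.5 = 1
x=60: ŷ = 7 + 1.5·60 = 97; e = 98 − 97 = 1
x=65: ŷ = 7 + 1.5·65 = 104.5; e = 106.5 − 104.5 = 2
x=70: ŷ = 7 + 1.5·70 = 112; e = 107 − 112 = -5
Largest |e| is 6 at x = 50, residual 6.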